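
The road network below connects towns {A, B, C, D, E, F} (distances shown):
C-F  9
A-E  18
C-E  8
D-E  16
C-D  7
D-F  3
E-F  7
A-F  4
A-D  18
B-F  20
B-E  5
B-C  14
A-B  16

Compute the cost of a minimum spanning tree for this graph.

26

Prim, starting at B.
Step 1: frontier [B-E 5, B-C 14, A-B 16, B-F 20] → take B-E (5); add E.
Step 2: frontier [B-C 14, A-B 16, B-F 20, E-F 7, C-E 8, D-E 16, A-E 18] → take E-F (7); add F.
Step 3: frontier [B-C 14, A-B 16, C-E 8, D-E 16, A-E 18, D-F 3, A-F 4, C-F 9] → take D-F (3); add D.
Step 4: frontier [B-C 14, A-B 16, C-D 7, A-D 18, C-E 8, A-E 18, A-F 4, C-F 9] → take A-F (4); add A.
Step 5: frontier [B-C 14, C-D 7, C-E 8, C-F 9] → take C-D (7); add C.
MST edges: B-E, E-F, D-F, A-F, C-D; total weight 5+7+3+4+7 = 26.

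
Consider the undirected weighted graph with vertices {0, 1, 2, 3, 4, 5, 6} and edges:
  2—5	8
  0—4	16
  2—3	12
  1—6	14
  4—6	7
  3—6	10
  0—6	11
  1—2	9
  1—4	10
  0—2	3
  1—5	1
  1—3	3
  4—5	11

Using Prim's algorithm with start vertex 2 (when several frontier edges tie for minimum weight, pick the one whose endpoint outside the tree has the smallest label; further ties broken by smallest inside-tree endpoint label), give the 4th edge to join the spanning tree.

1-3

Grow the tree from 2 using Prim:
Step 1: cheapest edge leaving the tree is 0—2 (3); add 0.
Step 2: cheapest edge leaving the tree is 2—5 (8); add 5.
Step 3: cheapest edge leaving the tree is 1—5 (1); add 1.
Step 4: cheapest edge leaving the tree is 1—3 (3); add 3.
Step 5: cheapest edge leaving the tree is 1—4 (10); add 4.
Step 6: cheapest edge leaving the tree is 4—6 (7); add 6.
The 4th edge added is 1—3.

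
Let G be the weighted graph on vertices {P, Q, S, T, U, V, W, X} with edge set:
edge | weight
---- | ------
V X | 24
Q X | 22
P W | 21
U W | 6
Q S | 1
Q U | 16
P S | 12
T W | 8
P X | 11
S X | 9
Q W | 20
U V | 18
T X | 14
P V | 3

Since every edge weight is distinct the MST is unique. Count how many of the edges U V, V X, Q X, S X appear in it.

1

Kruskal: consider edges lightest-first.
Q S (1): add — endpoints in different components.
P V (3): add — endpoints in different components.
U W (6): add — endpoints in different components.
T W (8): add — endpoints in different components.
S X (9): add — endpoints in different components.
P X (11): add — endpoints in different components.
P S (12): skip — S and P already connected.
T X (14): add — endpoints in different components.
MST edge set: {Q S, P V, U W, T W, S X, P X, T X}.
Of the listed edges, {S X} are in the MST → 1.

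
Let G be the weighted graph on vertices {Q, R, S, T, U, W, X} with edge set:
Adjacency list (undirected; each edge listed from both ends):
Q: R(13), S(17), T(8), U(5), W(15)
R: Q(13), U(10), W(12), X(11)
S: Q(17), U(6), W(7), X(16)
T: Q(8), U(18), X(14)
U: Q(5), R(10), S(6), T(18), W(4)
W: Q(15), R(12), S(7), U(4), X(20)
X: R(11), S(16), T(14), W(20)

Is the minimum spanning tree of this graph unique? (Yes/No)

Sort edges by weight, then run Kruskal:
U—W (4): add — endpoints in different components.
Q—U (5): add — endpoints in different components.
S—U (6): add — endpoints in different components.
S—W (7): skip — S and W already connected.
Q—T (8): add — endpoints in different components.
R—U (10): add — endpoints in different components.
R—X (11): add — endpoints in different components.
Every non-tree edge has weight strictly greater than the heaviest edge on the tree path between its endpoints, so the MST is unique.

Yes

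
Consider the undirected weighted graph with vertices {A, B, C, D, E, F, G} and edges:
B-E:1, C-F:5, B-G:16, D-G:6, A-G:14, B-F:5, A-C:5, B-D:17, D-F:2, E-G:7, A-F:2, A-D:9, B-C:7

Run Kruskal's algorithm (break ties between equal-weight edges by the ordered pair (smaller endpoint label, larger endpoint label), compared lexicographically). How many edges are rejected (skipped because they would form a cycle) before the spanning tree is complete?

1

Kruskal's algorithm — process edges by increasing weight (ties by edge label):
B-E (1): add — endpoints in different components.
A-F (2): add — endpoints in different components.
D-F (2): add — endpoints in different components.
A-C (5): add — endpoints in different components.
B-F (5): add — endpoints in different components.
C-F (5): skip — C and F already connected.
D-G (6): add — endpoints in different components.
Edges rejected before the tree was complete: 1.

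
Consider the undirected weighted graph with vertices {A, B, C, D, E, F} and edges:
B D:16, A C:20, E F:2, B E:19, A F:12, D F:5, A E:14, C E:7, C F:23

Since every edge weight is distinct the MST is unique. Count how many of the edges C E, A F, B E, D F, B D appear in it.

4

Sort edges by weight, then run Kruskal:
E F (2): add — endpoints in different components.
D F (5): add — endpoints in different components.
C E (7): add — endpoints in different components.
A F (12): add — endpoints in different components.
A E (14): skip — A and E already connected.
B D (16): add — endpoints in different components.
MST edge set: {E F, D F, C E, A F, B D}.
Of the listed edges, {C E, A F, D F, B D} are in the MST → 4.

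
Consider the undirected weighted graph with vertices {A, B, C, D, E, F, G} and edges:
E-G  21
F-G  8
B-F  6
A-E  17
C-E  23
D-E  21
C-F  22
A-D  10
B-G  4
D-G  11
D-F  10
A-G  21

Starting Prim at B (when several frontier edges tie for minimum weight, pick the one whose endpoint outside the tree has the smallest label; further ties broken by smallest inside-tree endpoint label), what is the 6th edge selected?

C-F

Prim, starting at B.
Step 1: frontier [B-G 4, B-F 6] → take B-G (4); add G.
Step 2: frontier [B-F 6, F-G 8, D-G 11, A-G 21, E-G 21] → take B-F (6); add F.
Step 3: frontier [D-F 10, C-F 22, D-G 11, A-G 21, E-G 21] → take D-F (10); add D.
Step 4: frontier [A-D 10, D-E 21, C-F 22, A-G 21, E-G 21] → take A-D (10); add A.
Step 5: frontier [A-E 17, D-E 21, C-F 22, E-G 21] → take A-E (17); add E.
Step 6: frontier [C-E 23, C-F 22] → take C-F (22); add C.
The 6th edge added is C-F.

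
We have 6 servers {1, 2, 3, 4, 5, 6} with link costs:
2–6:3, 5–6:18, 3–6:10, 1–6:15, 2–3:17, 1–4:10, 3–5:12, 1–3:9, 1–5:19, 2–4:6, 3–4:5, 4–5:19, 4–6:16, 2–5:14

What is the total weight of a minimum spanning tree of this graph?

Prim, starting at 4.
Step 1: frontier [3–4 5, 2–4 6, 1–4 10, 4–6 16, 4–5 19] → take 3–4 (5); add 3.
Step 2: frontier [1–3 9, 3–6 10, 3–5 12, 2–3 17, 2–4 6, 1–4 10, 4–6 16, 4–5 19] → take 2–4 (6); add 2.
Step 3: frontier [2–6 3, 2–5 14, 1–3 9, 3–6 10, 3–5 12, 1–4 10, 4–6 16, 4–5 19] → take 2–6 (3); add 6.
Step 4: frontier [2–5 14, 1–3 9, 3–5 12, 1–4 10, 4–5 19, 1–6 15, 5–6 18] → take 1–3 (9); add 1.
Step 5: frontier [1–5 19, 2–5 14, 3–5 12, 4–5 19, 5–6 18] → take 3–5 (12); add 5.
MST edges: 3–4, 2–4, 2–6, 1–3, 3–5; total weight 5+6+3+9+12 = 35.

35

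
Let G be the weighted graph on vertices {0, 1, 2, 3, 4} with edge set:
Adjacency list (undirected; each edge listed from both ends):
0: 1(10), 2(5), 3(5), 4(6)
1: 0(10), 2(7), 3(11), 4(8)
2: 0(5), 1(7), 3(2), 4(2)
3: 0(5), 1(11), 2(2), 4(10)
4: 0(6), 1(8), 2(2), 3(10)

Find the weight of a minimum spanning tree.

16

Kruskal's algorithm — process edges by increasing weight (ties by edge label):
2 3 (2): add. Components now {0} {1} {2,3} {4}
2 4 (2): add. Components now {0} {1} {2,3,4}
0 2 (5): add. Components now {0,2,3,4} {1}
0 3 (5): skip — 0 and 3 already connected.
0 4 (6): skip — 0 and 4 already connected.
1 2 (7): add. Components now {0,1,2,3,4}
MST edges: 2 3, 2 4, 0 2, 1 2; total weight 2+2+5+7 = 16.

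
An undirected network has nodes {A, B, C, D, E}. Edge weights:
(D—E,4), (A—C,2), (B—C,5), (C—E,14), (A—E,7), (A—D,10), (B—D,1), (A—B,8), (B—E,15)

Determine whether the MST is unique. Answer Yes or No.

Kruskal's algorithm — process edges by increasing weight (ties by edge label):
B—D (1): add. Components now {A} {B,D} {C} {E}
A—C (2): add. Components now {A,C} {B,D} {E}
D—E (4): add. Components now {A,C} {B,D,E}
B—C (5): add. Components now {A,B,C,D,E}
Every non-tree edge has weight strictly greater than the heaviest edge on the tree path between its endpoints, so the MST is unique.

Yes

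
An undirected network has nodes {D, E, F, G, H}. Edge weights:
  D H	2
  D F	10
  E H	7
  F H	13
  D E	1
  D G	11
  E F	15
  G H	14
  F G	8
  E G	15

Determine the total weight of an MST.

21

Prim's algorithm from D:
Step 1: frontier [D E 1, D H 2, D F 10, D G 11] → take D E (1); add E.
Step 2: frontier [D H 2, D F 10, D G 11, E H 7, E F 15, E G 15] → take D H (2); add H.
Step 3: frontier [D F 10, D G 11, E F 15, E G 15, F H 13, G H 14] → take D F (10); add F.
Step 4: frontier [D G 11, E G 15, F G 8, G H 14] → take F G (8); add G.
MST edges: D E, D H, D F, F G; total weight 1+2+10+8 = 21.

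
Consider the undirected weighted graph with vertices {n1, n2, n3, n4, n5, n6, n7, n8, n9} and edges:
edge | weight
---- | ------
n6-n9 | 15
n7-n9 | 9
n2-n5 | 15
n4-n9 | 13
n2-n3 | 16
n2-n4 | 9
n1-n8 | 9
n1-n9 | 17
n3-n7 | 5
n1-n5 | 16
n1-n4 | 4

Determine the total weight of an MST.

79

Kruskal's algorithm — process edges by increasing weight (ties by edge label):
n1-n4 (4): add — endpoints in different components.
n3-n7 (5): add — endpoints in different components.
n1-n8 (9): add — endpoints in different components.
n2-n4 (9): add — endpoints in different components.
n7-n9 (9): add — endpoints in different components.
n4-n9 (13): add — endpoints in different components.
n2-n5 (15): add — endpoints in different components.
n6-n9 (15): add — endpoints in different components.
MST edges: n1-n4, n3-n7, n1-n8, n2-n4, n7-n9, n4-n9, n2-n5, n6-n9; total weight 4+5+9+9+9+13+15+15 = 79.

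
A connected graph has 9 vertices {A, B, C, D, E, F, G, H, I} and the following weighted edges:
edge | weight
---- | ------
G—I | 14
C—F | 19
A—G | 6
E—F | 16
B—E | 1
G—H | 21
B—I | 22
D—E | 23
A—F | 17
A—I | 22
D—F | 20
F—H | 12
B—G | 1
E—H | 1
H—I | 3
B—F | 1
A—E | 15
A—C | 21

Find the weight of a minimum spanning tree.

Grow the tree from I using Prim:
Step 1: cheapest edge leaving the tree is H—I (3); add H.
Step 2: cheapest edge leaving the tree is E—H (1); add E.
Step 3: cheapest edge leaving the tree is B—E (1); add B.
Step 4: cheapest edge leaving the tree is B—F (1); add F.
Step 5: cheapest edge leaving the tree is B—G (1); add G.
Step 6: cheapest edge leaving the tree is A—G (6); add A.
Step 7: cheapest edge leaving the tree is C—F (19); add C.
Step 8: cheapest edge leaving the tree is D—F (20); add D.
MST edges: H—I, E—H, B—E, B—F, B—G, A—G, C—F, D—F; total weight 3+1+1+1+1+6+19+20 = 52.

52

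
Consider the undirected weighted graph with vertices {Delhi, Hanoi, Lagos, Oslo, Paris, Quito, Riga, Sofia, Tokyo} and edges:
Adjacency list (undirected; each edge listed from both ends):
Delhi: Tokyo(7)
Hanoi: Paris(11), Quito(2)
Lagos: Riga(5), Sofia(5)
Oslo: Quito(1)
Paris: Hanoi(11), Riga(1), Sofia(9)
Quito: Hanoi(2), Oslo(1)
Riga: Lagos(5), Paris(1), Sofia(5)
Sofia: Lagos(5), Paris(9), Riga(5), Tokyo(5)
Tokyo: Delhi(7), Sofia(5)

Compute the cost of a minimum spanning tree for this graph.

37

Grow the tree from Quito using Prim:
Step 1: cheapest edge leaving the tree is Oslo Quito (1); add Oslo.
Step 2: cheapest edge leaving the tree is Hanoi Quito (2); add Hanoi.
Step 3: cheapest edge leaving the tree is Hanoi Paris (11); add Paris.
Step 4: cheapest edge leaving the tree is Paris Riga (1); add Riga.
Step 5: cheapest edge leaving the tree is Lagos Riga (5); add Lagos.
Step 6: cheapest edge leaving the tree is Lagos Sofia (5); add Sofia.
Step 7: cheapest edge leaving the tree is Sofia Tokyo (5); add Tokyo.
Step 8: cheapest edge leaving the tree is Delhi Tokyo (7); add Delhi.
MST edges: Oslo Quito, Hanoi Quito, Hanoi Paris, Paris Riga, Lagos Riga, Lagos Sofia, Sofia Tokyo, Delhi Tokyo; total weight 1+2+11+1+5+5+5+7 = 37.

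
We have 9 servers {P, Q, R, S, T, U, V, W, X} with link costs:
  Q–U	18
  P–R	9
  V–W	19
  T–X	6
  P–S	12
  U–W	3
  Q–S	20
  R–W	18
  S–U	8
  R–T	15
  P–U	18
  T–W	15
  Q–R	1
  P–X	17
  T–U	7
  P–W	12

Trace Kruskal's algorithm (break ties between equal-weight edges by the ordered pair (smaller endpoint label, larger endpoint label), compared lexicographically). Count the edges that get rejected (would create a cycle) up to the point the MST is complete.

Kruskal: consider edges lightest-first.
Q–R (1): add — endpoints in different components.
U–W (3): add — endpoints in different components.
T–X (6): add — endpoints in different components.
T–U (7): add — endpoints in different components.
S–U (8): add — endpoints in different components.
P–R (9): add — endpoints in different components.
P–S (12): add — endpoints in different components.
P–W (12): skip — P and W already connected.
R–T (15): skip — T and R already connected.
T–W (15): skip — T and W already connected.
P–X (17): skip — X and P already connected.
P–U (18): skip — U and P already connected.
Q–U (18): skip — U and Q already connected.
R–W (18): skip — W and R already connected.
V–W (19): add — endpoints in different components.
Edges rejected before the tree was complete: 7.

7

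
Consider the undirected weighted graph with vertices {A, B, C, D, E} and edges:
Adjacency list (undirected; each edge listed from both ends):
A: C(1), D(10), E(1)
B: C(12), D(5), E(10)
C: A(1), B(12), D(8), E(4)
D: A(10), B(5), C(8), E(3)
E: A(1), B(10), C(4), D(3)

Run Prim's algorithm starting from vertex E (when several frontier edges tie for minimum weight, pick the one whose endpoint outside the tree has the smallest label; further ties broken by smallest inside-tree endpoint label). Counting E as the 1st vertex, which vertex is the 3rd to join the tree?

C

Prim's algorithm from E:
Step 1: cheapest edge leaving the tree is A—E (1); add A.
Step 2: cheapest edge leaving the tree is A—C (1); add C.
Step 3: cheapest edge leaving the tree is D—E (3); add D.
Step 4: cheapest edge leaving the tree is B—D (5); add B.
Vertex order: E, A, C, D, B. The 3rd vertex is C.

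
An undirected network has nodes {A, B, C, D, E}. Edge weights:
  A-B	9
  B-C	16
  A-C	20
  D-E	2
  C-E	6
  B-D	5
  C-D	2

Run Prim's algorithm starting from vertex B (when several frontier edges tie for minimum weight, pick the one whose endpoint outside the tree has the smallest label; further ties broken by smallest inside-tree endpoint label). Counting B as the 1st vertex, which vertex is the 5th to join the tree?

Prim, starting at B.
Step 1: cheapest edge leaving the tree is B-D (5); add D.
Step 2: cheapest edge leaving the tree is C-D (2); add C.
Step 3: cheapest edge leaving the tree is D-E (2); add E.
Step 4: cheapest edge leaving the tree is A-B (9); add A.
Vertex order: B, D, C, E, A. The 5th vertex is A.

A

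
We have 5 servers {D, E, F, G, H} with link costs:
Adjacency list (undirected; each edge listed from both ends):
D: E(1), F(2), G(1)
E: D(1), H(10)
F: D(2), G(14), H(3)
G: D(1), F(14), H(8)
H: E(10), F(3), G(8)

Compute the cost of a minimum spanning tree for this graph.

Kruskal: consider edges lightest-first.
D—E (1): add. Components now {D,E} {F} {G} {H}
D—G (1): add. Components now {D,E,G} {F} {H}
D—F (2): add. Components now {D,E,F,G} {H}
F—H (3): add. Components now {D,E,F,G,H}
MST edges: D—E, D—G, D—F, F—H; total weight 1+1+2+3 = 7.

7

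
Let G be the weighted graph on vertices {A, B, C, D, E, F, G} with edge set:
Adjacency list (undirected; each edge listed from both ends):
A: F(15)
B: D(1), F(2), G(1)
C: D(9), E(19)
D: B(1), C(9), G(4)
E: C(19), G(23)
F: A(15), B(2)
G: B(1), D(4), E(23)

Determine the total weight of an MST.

47

Grow the tree from B using Prim:
Step 1: cheapest edge leaving the tree is B–D (1); add D.
Step 2: cheapest edge leaving the tree is B–G (1); add G.
Step 3: cheapest edge leaving the tree is B–F (2); add F.
Step 4: cheapest edge leaving the tree is C–D (9); add C.
Step 5: cheapest edge leaving the tree is A–F (15); add A.
Step 6: cheapest edge leaving the tree is C–E (19); add E.
MST edges: B–D, B–G, B–F, C–D, A–F, C–E; total weight 1+1+2+9+15+19 = 47.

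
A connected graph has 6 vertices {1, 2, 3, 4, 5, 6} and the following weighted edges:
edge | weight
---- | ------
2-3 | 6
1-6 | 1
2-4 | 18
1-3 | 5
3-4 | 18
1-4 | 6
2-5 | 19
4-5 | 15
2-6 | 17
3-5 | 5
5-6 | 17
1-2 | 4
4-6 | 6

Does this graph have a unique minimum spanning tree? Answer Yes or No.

Kruskal: consider edges lightest-first.
1-6 (1): add. Components now {1,6} {2} {3} {4} {5}
1-2 (4): add. Components now {1,2,6} {3} {4} {5}
1-3 (5): add. Components now {1,2,3,6} {4} {5}
3-5 (5): add. Components now {1,2,3,5,6} {4}
1-4 (6): add. Components now {1,2,3,4,5,6}
Non-tree edge 4-6 has weight 6, equal to the heaviest edge on its tree cycle — swapping gives another MST of the same weight. Not unique.

No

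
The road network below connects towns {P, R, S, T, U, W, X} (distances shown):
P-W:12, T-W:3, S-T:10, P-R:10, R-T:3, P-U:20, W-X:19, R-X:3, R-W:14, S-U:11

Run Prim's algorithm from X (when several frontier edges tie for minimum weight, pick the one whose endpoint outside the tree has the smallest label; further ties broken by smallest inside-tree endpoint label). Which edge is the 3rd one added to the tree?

T-W

Prim's algorithm from X:
Step 1: frontier [R-X 3, W-X 19] → take R-X (3); add R.
Step 2: frontier [R-T 3, P-R 10, R-W 14, W-X 19] → take R-T (3); add T.
Step 3: frontier [P-R 10, R-W 14, T-W 3, S-T 10, W-X 19] → take T-W (3); add W.
Step 4: frontier [P-R 10, S-T 10, P-W 12] → take P-R (10); add P.
Step 5: frontier [P-U 20, S-T 10] → take S-T (10); add S.
Step 6: frontier [P-U 20, S-U 11] → take S-U (11); add U.
The 3rd edge added is T-W.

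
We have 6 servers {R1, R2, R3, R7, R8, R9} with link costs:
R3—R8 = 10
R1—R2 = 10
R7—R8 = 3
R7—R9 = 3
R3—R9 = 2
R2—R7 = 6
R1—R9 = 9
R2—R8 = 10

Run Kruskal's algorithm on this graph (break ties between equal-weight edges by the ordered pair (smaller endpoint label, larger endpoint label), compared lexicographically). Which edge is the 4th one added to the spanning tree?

Kruskal: consider edges lightest-first.
R3—R9 (2): add — endpoints in different components.
R7—R8 (3): add — endpoints in different components.
R7—R9 (3): add — endpoints in different components.
R2—R7 (6): add — endpoints in different components.
R1—R9 (9): add — endpoints in different components.
The 4th edge added is R2—R7.

R2-R7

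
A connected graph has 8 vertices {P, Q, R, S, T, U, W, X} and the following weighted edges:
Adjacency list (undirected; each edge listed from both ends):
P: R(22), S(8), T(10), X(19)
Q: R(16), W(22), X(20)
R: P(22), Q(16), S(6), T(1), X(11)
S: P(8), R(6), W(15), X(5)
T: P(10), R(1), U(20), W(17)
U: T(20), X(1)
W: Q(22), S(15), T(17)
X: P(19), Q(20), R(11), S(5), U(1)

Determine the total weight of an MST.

Grow the tree from P using Prim:
Step 1: cheapest edge leaving the tree is P—S (8); add S.
Step 2: cheapest edge leaving the tree is S—X (5); add X.
Step 3: cheapest edge leaving the tree is U—X (1); add U.
Step 4: cheapest edge leaving the tree is R—S (6); add R.
Step 5: cheapest edge leaving the tree is R—T (1); add T.
Step 6: cheapest edge leaving the tree is S—W (15); add W.
Step 7: cheapest edge leaving the tree is Q—R (16); add Q.
MST edges: P—S, S—X, U—X, R—S, R—T, S—W, Q—R; total weight 8+5+1+6+1+15+16 = 52.

52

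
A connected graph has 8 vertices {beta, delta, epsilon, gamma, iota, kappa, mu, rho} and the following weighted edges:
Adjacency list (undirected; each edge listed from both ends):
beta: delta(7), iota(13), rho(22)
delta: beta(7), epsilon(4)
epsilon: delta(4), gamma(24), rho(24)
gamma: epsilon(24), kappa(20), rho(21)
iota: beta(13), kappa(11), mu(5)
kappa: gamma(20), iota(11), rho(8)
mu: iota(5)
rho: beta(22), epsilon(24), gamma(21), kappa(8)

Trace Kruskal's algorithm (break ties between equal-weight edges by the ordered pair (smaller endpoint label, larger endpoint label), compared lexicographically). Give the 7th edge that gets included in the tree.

Kruskal: consider edges lightest-first.
delta—epsilon (4): add — endpoints in different components.
iota—mu (5): add — endpoints in different components.
beta—delta (7): add — endpoints in different components.
kappa—rho (8): add — endpoints in different components.
iota—kappa (11): add — endpoints in different components.
beta—iota (13): add — endpoints in different components.
gamma—kappa (20): add — endpoints in different components.
The 7th edge added is gamma—kappa.

gamma-kappa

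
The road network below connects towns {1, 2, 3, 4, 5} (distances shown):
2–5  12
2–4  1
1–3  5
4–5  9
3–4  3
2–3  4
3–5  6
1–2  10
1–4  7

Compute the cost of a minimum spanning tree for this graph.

15

Prim's algorithm from 1:
Step 1: frontier [1–3 5, 1–4 7, 1–2 10] → take 1–3 (5); add 3.
Step 2: frontier [1–4 7, 1–2 10, 3–4 3, 2–3 4, 3–5 6] → take 3–4 (3); add 4.
Step 3: frontier [1–2 10, 2–3 4, 3–5 6, 2–4 1, 4–5 9] → take 2–4 (1); add 2.
Step 4: frontier [2–5 12, 3–5 6, 4–5 9] → take 3–5 (6); add 5.
MST edges: 1–3, 3–4, 2–4, 3–5; total weight 5+3+1+6 = 15.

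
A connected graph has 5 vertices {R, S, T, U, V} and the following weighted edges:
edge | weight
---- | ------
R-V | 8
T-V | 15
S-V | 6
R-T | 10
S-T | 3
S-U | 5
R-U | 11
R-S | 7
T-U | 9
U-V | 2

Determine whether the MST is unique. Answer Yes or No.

Yes

Sort edges by weight, then run Kruskal:
U-V (2): add — endpoints in different components.
S-T (3): add — endpoints in different components.
S-U (5): add — endpoints in different components.
S-V (6): skip — V and S already connected.
R-S (7): add — endpoints in different components.
Every non-tree edge has weight strictly greater than the heaviest edge on the tree path between its endpoints, so the MST is unique.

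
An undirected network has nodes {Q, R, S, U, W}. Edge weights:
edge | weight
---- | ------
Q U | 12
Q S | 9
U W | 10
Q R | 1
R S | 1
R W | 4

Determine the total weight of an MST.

Sort edges by weight, then run Kruskal:
Q R (1): add. Components now {W} {S} {Q,R} {U}
R S (1): add. Components now {W} {Q,R,S} {U}
R W (4): add. Components now {Q,R,S,W} {U}
Q S (9): skip — S and Q already connected.
U W (10): add. Components now {Q,R,S,U,W}
MST edges: Q R, R S, R W, U W; total weight 1+1+4+10 = 16.

16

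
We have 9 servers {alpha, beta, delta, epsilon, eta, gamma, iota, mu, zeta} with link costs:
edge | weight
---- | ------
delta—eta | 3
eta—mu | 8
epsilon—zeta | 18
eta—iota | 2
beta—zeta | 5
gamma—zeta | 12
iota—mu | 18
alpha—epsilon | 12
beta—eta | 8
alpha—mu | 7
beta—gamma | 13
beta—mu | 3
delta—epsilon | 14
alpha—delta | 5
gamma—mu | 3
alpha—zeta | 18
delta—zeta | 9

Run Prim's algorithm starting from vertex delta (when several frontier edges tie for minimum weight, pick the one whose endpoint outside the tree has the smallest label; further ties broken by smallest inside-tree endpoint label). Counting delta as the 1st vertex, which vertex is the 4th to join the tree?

alpha

Grow the tree from delta using Prim:
Step 1: cheapest edge leaving the tree is delta—eta (3); add eta.
Step 2: cheapest edge leaving the tree is eta—iota (2); add iota.
Step 3: cheapest edge leaving the tree is alpha—delta (5); add alpha.
Step 4: cheapest edge leaving the tree is alpha—mu (7); add mu.
Step 5: cheapest edge leaving the tree is beta—mu (3); add beta.
Step 6: cheapest edge leaving the tree is gamma—mu (3); add gamma.
Step 7: cheapest edge leaving the tree is beta—zeta (5); add zeta.
Step 8: cheapest edge leaving the tree is alpha—epsilon (12); add epsilon.
Vertex order: delta, eta, iota, alpha, mu, beta, gamma, zeta, epsilon. The 4th vertex is alpha.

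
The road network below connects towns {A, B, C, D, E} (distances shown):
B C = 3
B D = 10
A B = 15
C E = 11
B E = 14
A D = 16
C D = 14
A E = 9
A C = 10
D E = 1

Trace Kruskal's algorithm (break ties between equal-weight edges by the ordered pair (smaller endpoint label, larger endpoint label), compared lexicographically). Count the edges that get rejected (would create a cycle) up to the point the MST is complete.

0

Sort edges by weight, then run Kruskal:
D E (1): add — endpoints in different components.
B C (3): add — endpoints in different components.
A E (9): add — endpoints in different components.
A C (10): add — endpoints in different components.
Edges rejected before the tree was complete: 0.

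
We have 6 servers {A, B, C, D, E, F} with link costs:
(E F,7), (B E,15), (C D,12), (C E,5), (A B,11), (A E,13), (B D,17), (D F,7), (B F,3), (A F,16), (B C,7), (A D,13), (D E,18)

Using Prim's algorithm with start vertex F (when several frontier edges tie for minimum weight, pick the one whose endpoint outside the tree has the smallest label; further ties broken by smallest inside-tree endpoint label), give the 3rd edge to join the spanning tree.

C-E

Prim's algorithm from F:
Step 1: cheapest edge leaving the tree is B F (3); add B.
Step 2: cheapest edge leaving the tree is B C (7); add C.
Step 3: cheapest edge leaving the tree is C E (5); add E.
Step 4: cheapest edge leaving the tree is D F (7); add D.
Step 5: cheapest edge leaving the tree is A B (11); add A.
The 3rd edge added is C E.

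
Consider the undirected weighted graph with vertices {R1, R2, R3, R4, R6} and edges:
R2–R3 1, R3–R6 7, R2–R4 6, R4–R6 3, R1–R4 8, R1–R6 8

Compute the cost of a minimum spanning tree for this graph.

Kruskal: consider edges lightest-first.
R2–R3 (1): add — endpoints in different components.
R4–R6 (3): add — endpoints in different components.
R2–R4 (6): add — endpoints in different components.
R3–R6 (7): skip — R6 and R3 already connected.
R1–R4 (8): add — endpoints in different components.
MST edges: R2–R3, R4–R6, R2–R4, R1–R4; total weight 1+3+6+8 = 18.

18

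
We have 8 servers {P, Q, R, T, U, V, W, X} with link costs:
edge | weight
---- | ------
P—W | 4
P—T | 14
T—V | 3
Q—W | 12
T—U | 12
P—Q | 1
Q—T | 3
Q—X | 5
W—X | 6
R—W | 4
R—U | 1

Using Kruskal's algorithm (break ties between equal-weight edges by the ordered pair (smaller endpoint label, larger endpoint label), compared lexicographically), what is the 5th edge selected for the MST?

Sort edges by weight, then run Kruskal:
P—Q (1): add — endpoints in different components.
R—U (1): add — endpoints in different components.
Q—T (3): add — endpoints in different components.
T—V (3): add — endpoints in different components.
P—W (4): add — endpoints in different components.
R—W (4): add — endpoints in different components.
Q—X (5): add — endpoints in different components.
The 5th edge added is P—W.

P-W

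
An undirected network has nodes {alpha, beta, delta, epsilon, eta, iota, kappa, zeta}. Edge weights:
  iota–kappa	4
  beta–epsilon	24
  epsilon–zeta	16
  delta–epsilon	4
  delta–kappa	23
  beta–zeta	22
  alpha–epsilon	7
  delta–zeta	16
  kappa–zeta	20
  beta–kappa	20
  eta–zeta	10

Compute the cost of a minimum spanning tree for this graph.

Sort edges by weight, then run Kruskal:
delta–epsilon (4): add — endpoints in different components.
iota–kappa (4): add — endpoints in different components.
alpha–epsilon (7): add — endpoints in different components.
eta–zeta (10): add — endpoints in different components.
delta–zeta (16): add — endpoints in different components.
epsilon–zeta (16): skip — zeta and epsilon already connected.
beta–kappa (20): add — endpoints in different components.
kappa–zeta (20): add — endpoints in different components.
MST edges: delta–epsilon, iota–kappa, alpha–epsilon, eta–zeta, delta–zeta, beta–kappa, kappa–zeta; total weight 4+4+7+10+16+20+20 = 81.

81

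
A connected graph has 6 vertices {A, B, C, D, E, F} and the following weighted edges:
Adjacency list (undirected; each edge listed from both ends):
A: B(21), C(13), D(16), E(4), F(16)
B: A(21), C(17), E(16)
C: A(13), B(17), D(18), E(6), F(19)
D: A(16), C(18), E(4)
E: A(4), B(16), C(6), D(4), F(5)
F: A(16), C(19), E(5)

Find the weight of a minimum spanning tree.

35

Prim's algorithm from C:
Step 1: cheapest edge leaving the tree is C E (6); add E.
Step 2: cheapest edge leaving the tree is A E (4); add A.
Step 3: cheapest edge leaving the tree is D E (4); add D.
Step 4: cheapest edge leaving the tree is E F (5); add F.
Step 5: cheapest edge leaving the tree is B E (16); add B.
MST edges: C E, A E, D E, E F, B E; total weight 6+4+4+5+16 = 35.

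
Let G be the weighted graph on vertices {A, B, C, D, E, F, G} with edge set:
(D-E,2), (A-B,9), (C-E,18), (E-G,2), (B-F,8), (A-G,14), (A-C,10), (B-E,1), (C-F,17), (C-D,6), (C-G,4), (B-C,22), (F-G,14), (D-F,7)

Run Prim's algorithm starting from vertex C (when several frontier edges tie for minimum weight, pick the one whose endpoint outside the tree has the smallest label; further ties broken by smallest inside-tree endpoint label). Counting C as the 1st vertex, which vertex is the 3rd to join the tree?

E

Prim, starting at C.
Step 1: cheapest edge leaving the tree is C-G (4); add G.
Step 2: cheapest edge leaving the tree is E-G (2); add E.
Step 3: cheapest edge leaving the tree is B-E (1); add B.
Step 4: cheapest edge leaving the tree is D-E (2); add D.
Step 5: cheapest edge leaving the tree is D-F (7); add F.
Step 6: cheapest edge leaving the tree is A-B (9); add A.
Vertex order: C, G, E, B, D, F, A. The 3rd vertex is E.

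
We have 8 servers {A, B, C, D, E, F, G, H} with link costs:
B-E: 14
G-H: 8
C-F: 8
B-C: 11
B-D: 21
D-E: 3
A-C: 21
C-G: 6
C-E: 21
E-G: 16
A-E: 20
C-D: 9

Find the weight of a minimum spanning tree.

65

Prim's algorithm from A:
Step 1: cheapest edge leaving the tree is A-E (20); add E.
Step 2: cheapest edge leaving the tree is D-E (3); add D.
Step 3: cheapest edge leaving the tree is C-D (9); add C.
Step 4: cheapest edge leaving the tree is C-G (6); add G.
Step 5: cheapest edge leaving the tree is C-F (8); add F.
Step 6: cheapest edge leaving the tree is G-H (8); add H.
Step 7: cheapest edge leaving the tree is B-C (11); add B.
MST edges: A-E, D-E, C-D, C-G, C-F, G-H, B-C; total weight 20+3+9+6+8+8+11 = 65.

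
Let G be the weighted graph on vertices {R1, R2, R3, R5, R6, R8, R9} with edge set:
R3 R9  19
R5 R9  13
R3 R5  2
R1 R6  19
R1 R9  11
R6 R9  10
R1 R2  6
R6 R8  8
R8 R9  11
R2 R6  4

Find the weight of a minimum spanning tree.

Prim's algorithm from R1:
Step 1: frontier [R1 R2 6, R1 R9 11, R1 R6 19] → take R1 R2 (6); add R2.
Step 2: frontier [R1 R9 11, R1 R6 19, R2 R6 4] → take R2 R6 (4); add R6.
Step 3: frontier [R1 R9 11, R6 R8 8, R6 R9 10] → take R6 R8 (8); add R8.
Step 4: frontier [R1 R9 11, R6 R9 10, R8 R9 11] → take R6 R9 (10); add R9.
Step 5: frontier [R5 R9 13, R3 R9 19] → take R5 R9 (13); add R5.
Step 6: frontier [R3 R5 2, R3 R9 19] → take R3 R5 (2); add R3.
MST edges: R1 R2, R2 R6, R6 R8, R6 R9, R5 R9, R3 R5; total weight 6+4+8+10+13+2 = 43.

43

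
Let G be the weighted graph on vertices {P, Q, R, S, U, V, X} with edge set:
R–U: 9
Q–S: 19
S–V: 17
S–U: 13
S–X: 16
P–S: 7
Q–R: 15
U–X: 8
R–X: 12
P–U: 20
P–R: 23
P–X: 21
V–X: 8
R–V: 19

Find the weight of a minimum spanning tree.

Prim, starting at R.
Step 1: cheapest edge leaving the tree is R–U (9); add U.
Step 2: cheapest edge leaving the tree is U–X (8); add X.
Step 3: cheapest edge leaving the tree is V–X (8); add V.
Step 4: cheapest edge leaving the tree is S–U (13); add S.
Step 5: cheapest edge leaving the tree is P–S (7); add P.
Step 6: cheapest edge leaving the tree is Q–R (15); add Q.
MST edges: R–U, U–X, V–X, S–U, P–S, Q–R; total weight 9+8+8+13+7+15 = 60.

60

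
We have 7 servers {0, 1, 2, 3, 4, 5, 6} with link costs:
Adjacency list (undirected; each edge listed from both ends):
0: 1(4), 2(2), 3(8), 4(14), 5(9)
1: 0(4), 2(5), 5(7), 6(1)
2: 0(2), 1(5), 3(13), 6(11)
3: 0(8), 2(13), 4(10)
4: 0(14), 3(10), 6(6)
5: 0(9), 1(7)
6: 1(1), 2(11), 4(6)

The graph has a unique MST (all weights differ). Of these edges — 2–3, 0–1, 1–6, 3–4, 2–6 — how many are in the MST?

2

Kruskal's algorithm — process edges by increasing weight (ties by edge label):
1–6 (1): add. Components now {0} {1,6} {2} {3} {4} {5}
0–2 (2): add. Components now {0,2} {1,6} {3} {4} {5}
0–1 (4): add. Components now {0,1,2,6} {3} {4} {5}
1–2 (5): skip — 1 and 2 already connected.
4–6 (6): add. Components now {0,1,2,4,6} {3} {5}
1–5 (7): add. Components now {0,1,2,4,5,6} {3}
0–3 (8): add. Components now {0,1,2,3,4,5,6}
MST edge set: {1–6, 0–2, 0–1, 4–6, 1–5, 0–3}.
Of the listed edges, {0–1, 1–6} are in the MST → 2.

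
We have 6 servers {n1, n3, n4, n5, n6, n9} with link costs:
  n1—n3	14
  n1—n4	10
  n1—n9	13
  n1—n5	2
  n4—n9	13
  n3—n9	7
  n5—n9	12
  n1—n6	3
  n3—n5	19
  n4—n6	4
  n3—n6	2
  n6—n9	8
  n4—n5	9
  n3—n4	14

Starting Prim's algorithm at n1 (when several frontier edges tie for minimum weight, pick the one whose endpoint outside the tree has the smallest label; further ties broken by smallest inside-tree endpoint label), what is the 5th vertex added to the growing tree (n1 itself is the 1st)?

n4

Grow the tree from n1 using Prim:
Step 1: frontier [n1—n5 2, n1—n6 3, n1—n4 10, n1—n9 13, n1—n3 14] → take n1—n5 (2); add n5.
Step 2: frontier [n1—n6 3, n1—n4 10, n1—n9 13, n1—n3 14, n4—n5 9, n5—n9 12, n3—n5 19] → take n1—n6 (3); add n6.
Step 3: frontier [n1—n4 10, n1—n9 13, n1—n3 14, n4—n5 9, n5—n9 12, n3—n5 19, n3—n6 2, n4—n6 4, n6—n9 8] → take n3—n6 (2); add n3.
Step 4: frontier [n1—n4 10, n1—n9 13, n3—n9 7, n3—n4 14, n4—n5 9, n5—n9 12, n4—n6 4, n6—n9 8] → take n4—n6 (4); add n4.
Step 5: frontier [n1—n9 13, n3—n9 7, n4—n9 13, n5—n9 12, n6—n9 8] → take n3—n9 (7); add n9.
Vertex order: n1, n5, n6, n3, n4, n9. The 5th vertex is n4.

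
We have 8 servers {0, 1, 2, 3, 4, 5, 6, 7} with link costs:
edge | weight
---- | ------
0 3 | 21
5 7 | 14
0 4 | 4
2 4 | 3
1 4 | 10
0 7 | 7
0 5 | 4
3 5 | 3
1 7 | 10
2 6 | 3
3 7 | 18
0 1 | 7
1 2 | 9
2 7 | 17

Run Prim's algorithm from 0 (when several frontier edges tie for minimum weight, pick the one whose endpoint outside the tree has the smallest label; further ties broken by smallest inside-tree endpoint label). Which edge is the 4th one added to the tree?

Grow the tree from 0 using Prim:
Step 1: frontier [0 4 4, 0 5 4, 0 1 7, 0 7 7, 0 3 21] → take 0 4 (4); add 4.
Step 2: frontier [0 5 4, 0 1 7, 0 7 7, 0 3 21, 2 4 3, 1 4 10] → take 2 4 (3); add 2.
Step 3: frontier [0 5 4, 0 1 7, 0 7 7, 0 3 21, 2 6 3, 1 2 9, 2 7 17, 1 4 10] → take 2 6 (3); add 6.
Step 4: frontier [0 5 4, 0 1 7, 0 7 7, 0 3 21, 1 2 9, 2 7 17, 1 4 10] → take 0 5 (4); add 5.
Step 5: frontier [0 1 7, 0 7 7, 0 3 21, 1 2 9, 2 7 17, 1 4 10, 3 5 3, 5 7 14] → take 3 5 (3); add 3.
Step 6: frontier [0 1 7, 0 7 7, 1 2 9, 2 7 17, 3 7 18, 1 4 10, 5 7 14] → take 0 1 (7); add 1.
Step 7: frontier [0 7 7, 1 7 10, 2 7 17, 3 7 18, 5 7 14] → take 0 7 (7); add 7.
The 4th edge added is 0 5.

0-5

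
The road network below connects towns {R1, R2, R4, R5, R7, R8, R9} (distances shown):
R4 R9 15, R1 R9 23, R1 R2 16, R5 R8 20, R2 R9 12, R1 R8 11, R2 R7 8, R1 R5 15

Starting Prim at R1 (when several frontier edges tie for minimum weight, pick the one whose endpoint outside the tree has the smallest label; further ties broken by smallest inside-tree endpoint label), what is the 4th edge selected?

R2-R7

Prim's algorithm from R1:
Step 1: frontier [R1 R8 11, R1 R5 15, R1 R2 16, R1 R9 23] → take R1 R8 (11); add R8.
Step 2: frontier [R1 R5 15, R1 R2 16, R1 R9 23, R5 R8 20] → take R1 R5 (15); add R5.
Step 3: frontier [R1 R2 16, R1 R9 23] → take R1 R2 (16); add R2.
Step 4: frontier [R1 R9 23, R2 R7 8, R2 R9 12] → take R2 R7 (8); add R7.
Step 5: frontier [R1 R9 23, R2 R9 12] → take R2 R9 (12); add R9.
Step 6: frontier [R4 R9 15] → take R4 R9 (15); add R4.
The 4th edge added is R2 R7.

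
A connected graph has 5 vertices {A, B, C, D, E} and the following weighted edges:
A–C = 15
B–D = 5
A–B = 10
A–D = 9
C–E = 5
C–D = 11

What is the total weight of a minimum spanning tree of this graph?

30

Prim, starting at B.
Step 1: frontier [B–D 5, A–B 10] → take B–D (5); add D.
Step 2: frontier [A–B 10, A–D 9, C–D 11] → take A–D (9); add A.
Step 3: frontier [A–C 15, C–D 11] → take C–D (11); add C.
Step 4: frontier [C–E 5] → take C–E (5); add E.
MST edges: B–D, A–D, C–D, C–E; total weight 5+9+11+5 = 30.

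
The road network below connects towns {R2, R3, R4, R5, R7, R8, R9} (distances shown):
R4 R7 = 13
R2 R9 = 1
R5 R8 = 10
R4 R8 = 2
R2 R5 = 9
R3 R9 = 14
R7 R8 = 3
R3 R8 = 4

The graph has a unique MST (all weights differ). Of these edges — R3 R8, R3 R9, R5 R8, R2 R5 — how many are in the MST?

Sort edges by weight, then run Kruskal:
R2 R9 (1): add. Components now {R5} {R2,R9} {R4} {R7} {R8} {R3}
R4 R8 (2): add. Components now {R5} {R2,R9} {R4,R8} {R7} {R3}
R7 R8 (3): add. Components now {R5} {R2,R9} {R4,R7,R8} {R3}
R3 R8 (4): add. Components now {R5} {R2,R9} {R3,R4,R7,R8}
R2 R5 (9): add. Components now {R2,R5,R9} {R3,R4,R7,R8}
R5 R8 (10): add. Components now {R2,R3,R4,R5,R7,R8,R9}
MST edge set: {R2 R9, R4 R8, R7 R8, R3 R8, R2 R5, R5 R8}.
Of the listed edges, {R3 R8, R5 R8, R2 R5} are in the MST → 3.

3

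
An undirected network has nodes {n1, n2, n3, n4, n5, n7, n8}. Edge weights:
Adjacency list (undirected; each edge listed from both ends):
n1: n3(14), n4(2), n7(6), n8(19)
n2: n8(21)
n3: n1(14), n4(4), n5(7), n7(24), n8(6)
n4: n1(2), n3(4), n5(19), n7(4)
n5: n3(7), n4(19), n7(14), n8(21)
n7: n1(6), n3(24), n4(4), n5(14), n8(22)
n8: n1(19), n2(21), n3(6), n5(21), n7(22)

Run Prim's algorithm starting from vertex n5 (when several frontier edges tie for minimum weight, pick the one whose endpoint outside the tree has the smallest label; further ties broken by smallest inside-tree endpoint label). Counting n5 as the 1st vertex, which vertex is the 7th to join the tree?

n2

Prim, starting at n5.
Step 1: frontier [n3 n5 7, n5 n7 14, n4 n5 19, n5 n8 21] → take n3 n5 (7); add n3.
Step 2: frontier [n3 n4 4, n3 n8 6, n1 n3 14, n3 n7 24, n5 n7 14, n4 n5 19, n5 n8 21] → take n3 n4 (4); add n4.
Step 3: frontier [n3 n8 6, n1 n3 14, n3 n7 24, n1 n4 2, n4 n7 4, n5 n7 14, n5 n8 21] → take n1 n4 (2); add n1.
Step 4: frontier [n1 n7 6, n1 n8 19, n3 n8 6, n3 n7 24, n4 n7 4, n5 n7 14, n5 n8 21] → take n4 n7 (4); add n7.
Step 5: frontier [n1 n8 19, n3 n8 6, n5 n8 21, n7 n8 22] → take n3 n8 (6); add n8.
Step 6: frontier [n2 n8 21] → take n2 n8 (21); add n2.
Vertex order: n5, n3, n4, n1, n7, n8, n2. The 7th vertex is n2.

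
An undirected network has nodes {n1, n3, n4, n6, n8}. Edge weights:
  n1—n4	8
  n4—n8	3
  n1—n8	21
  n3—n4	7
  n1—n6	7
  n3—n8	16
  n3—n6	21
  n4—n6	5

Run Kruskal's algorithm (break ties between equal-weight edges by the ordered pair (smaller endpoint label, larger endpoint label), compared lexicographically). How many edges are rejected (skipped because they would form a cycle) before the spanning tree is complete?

0

Kruskal's algorithm — process edges by increasing weight (ties by edge label):
n4—n8 (3): add. Components now {n4,n8} {n1} {n3} {n6}
n4—n6 (5): add. Components now {n4,n6,n8} {n1} {n3}
n1—n6 (7): add. Components now {n1,n4,n6,n8} {n3}
n3—n4 (7): add. Components now {n1,n3,n4,n6,n8}
Edges rejected before the tree was complete: 0.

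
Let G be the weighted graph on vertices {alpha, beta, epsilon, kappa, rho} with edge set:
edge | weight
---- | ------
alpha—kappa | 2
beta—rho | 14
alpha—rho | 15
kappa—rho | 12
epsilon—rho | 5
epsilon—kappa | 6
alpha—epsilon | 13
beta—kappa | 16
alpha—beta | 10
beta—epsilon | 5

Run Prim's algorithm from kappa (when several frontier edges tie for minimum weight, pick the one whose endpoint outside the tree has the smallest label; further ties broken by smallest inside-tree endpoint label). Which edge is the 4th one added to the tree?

epsilon-rho

Grow the tree from kappa using Prim:
Step 1: cheapest edge leaving the tree is alpha—kappa (2); add alpha.
Step 2: cheapest edge leaving the tree is epsilon—kappa (6); add epsilon.
Step 3: cheapest edge leaving the tree is beta—epsilon (5); add beta.
Step 4: cheapest edge leaving the tree is epsilon—rho (5); add rho.
The 4th edge added is epsilon—rho.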